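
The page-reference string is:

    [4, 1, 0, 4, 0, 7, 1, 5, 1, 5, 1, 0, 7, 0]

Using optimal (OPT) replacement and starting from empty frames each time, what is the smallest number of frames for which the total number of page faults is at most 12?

f=1: 14 faults
f=2: 8 faults
f=3: 6 faults
f=4: 5 faults
f=5: 5 faults
Smallest f with faults ≤ 12 is 2.

2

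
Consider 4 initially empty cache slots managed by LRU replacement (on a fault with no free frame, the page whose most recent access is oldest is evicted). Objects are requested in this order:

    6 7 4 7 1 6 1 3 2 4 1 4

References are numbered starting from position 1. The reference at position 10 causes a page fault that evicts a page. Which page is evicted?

pos 1: 6: miss, frames {6}
pos 2: 7: miss, frames {6,7}
pos 3: 4: miss, frames {6,7,4}
pos 4: 7: hit
pos 5: 1: miss, frames {6,4,7,1}
pos 6: 6: hit
pos 7: 1: hit
pos 8: 3: miss, evict 4, frames {7,6,1,3}
pos 9: 2: miss, evict 7, frames {6,1,3,2}
pos 10: 4: miss, evict 6, frames {1,3,2,4}
At position 10, page 6 is evicted.

6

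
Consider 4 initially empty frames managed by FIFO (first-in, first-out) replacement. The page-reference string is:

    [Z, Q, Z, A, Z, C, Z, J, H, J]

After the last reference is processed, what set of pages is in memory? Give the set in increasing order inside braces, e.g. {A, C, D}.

{A, C, H, J}

Z → miss, frames {Z}
Q → miss, frames {Z,Q}
Z → hit
A → miss, frames {Z,Q,A}
Z → hit
C → miss, frames {Z,Q,A,C}
Z → hit
J → miss, evict Z, frames {Q,A,C,J}
H → miss, evict Q, frames {A,C,J,H}
J → hit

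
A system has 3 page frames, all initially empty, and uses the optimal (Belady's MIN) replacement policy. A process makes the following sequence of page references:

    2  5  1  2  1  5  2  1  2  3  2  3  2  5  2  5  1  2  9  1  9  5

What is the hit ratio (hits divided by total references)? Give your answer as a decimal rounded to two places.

0.73

2: fault, frames (2)
5: fault, frames (2 5)
1: fault, frames (2 5 1)
2: hit
1: hit
5: hit
2: hit
1: hit
2: hit
3: fault, evict 1, frames (2 5 3)
2: hit
3: hit
2: hit
5: hit
2: hit
5: hit
1: fault, evict 3, frames (2 5 1)
2: hit
9: fault, evict 2, frames (5 1 9)
1: hit
9: hit
5: hit
Hits: 16 of 22 references → 16/22 = 0.7273.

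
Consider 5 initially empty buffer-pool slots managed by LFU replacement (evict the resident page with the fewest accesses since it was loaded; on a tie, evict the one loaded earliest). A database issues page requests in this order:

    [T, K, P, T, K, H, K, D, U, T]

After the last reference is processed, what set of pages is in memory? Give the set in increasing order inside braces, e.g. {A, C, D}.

{D, H, K, T, U}

T: miss, frames [T]
K: miss, frames [T, K]
P: miss, frames [T, K, P]
T: hit
K: hit
H: miss, frames [T, K, P, H]
K: hit
D: miss, frames [T, K, P, H, D]
U: miss, evict P, frames [T, K, H, D, U]
T: hit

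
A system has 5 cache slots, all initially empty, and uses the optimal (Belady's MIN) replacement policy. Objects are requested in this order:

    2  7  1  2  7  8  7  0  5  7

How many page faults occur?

2 → miss, frames (2)
7 → miss, frames (2 7)
1 → miss, frames (2 7 1)
2 → hit
7 → hit
8 → miss, frames (2 7 1 8)
7 → hit
0 → miss, frames (2 7 1 8 0)
5 → miss, evict 0, frames (2 7 1 8 5)
7 → hit
Page faults: 6.

6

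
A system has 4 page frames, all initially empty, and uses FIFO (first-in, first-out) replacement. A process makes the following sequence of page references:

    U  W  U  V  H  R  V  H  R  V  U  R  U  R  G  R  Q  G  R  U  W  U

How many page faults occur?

U: fault, frames [U]
W: fault, frames [U, W]
U: hit
V: fault, frames [U, W, V]
H: fault, frames [U, W, V, H]
R: fault, evict U, frames [W, V, H, R]
V: hit
H: hit
R: hit
V: hit
U: fault, evict W, frames [V, H, R, U]
R: hit
U: hit
R: hit
G: fault, evict V, frames [H, R, U, G]
R: hit
Q: fault, evict H, frames [R, U, G, Q]
G: hit
R: hit
U: hit
W: fault, evict R, frames [U, G, Q, W]
U: hit
Page faults: 9.

9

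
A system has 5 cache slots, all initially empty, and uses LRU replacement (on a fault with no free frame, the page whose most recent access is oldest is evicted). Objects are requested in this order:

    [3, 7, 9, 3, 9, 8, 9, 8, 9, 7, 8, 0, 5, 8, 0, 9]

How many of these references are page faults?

6

3 → fault, frames {3}
7 → fault, frames {3,7}
9 → fault, frames {3,7,9}
3 → hit
9 → hit
8 → fault, frames {7,3,9,8}
9 → hit
8 → hit
9 → hit
7 → hit
8 → hit
0 → fault, frames {3,9,7,8,0}
5 → fault, evict 3, frames {9,7,8,0,5}
8 → hit
0 → hit
9 → hit
Page faults: 6.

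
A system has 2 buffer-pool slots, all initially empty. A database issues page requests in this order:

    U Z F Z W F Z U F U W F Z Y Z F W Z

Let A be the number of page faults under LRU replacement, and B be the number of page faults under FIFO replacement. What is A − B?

Under LRU: F F F . F F F F F . F F F F . F F F → 15 faults.
Under FIFO: F F F . F . F F F . F . F F . F F F → 13 faults.
A − B = 15 − 13 = 2.

2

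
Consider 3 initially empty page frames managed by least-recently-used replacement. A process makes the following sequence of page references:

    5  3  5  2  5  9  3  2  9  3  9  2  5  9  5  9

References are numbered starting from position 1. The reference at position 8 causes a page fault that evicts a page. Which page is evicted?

5

pos 1: 5 → miss, frames (5)
pos 2: 3 → miss, frames (5 3)
pos 3: 5 → hit
pos 4: 2 → miss, frames (3 5 2)
pos 5: 5 → hit
pos 6: 9 → miss, evict 3, frames (2 5 9)
pos 7: 3 → miss, evict 2, frames (5 9 3)
pos 8: 2 → miss, evict 5, frames (9 3 2)
At position 8, page 5 is evicted.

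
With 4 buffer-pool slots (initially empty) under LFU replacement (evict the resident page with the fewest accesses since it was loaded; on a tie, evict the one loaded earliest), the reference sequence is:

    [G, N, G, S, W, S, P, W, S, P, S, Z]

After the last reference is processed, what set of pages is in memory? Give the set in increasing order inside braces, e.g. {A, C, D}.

{P, S, W, Z}

G → fault, frames (G)
N → fault, frames (G N)
G → hit
S → fault, frames (G N S)
W → fault, frames (G N S W)
S → hit
P → fault, evict N, frames (G S W P)
W → hit
S → hit
P → hit
S → hit
Z → fault, evict G, frames (S W P Z)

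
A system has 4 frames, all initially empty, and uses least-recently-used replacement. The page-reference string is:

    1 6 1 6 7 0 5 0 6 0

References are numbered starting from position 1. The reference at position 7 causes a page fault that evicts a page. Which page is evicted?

1

pos 1: 1 -> fault, frames {1}
pos 2: 6 -> fault, frames {1,6}
pos 3: 1 -> hit
pos 4: 6 -> hit
pos 5: 7 -> fault, frames {1,6,7}
pos 6: 0 -> fault, frames {1,6,7,0}
pos 7: 5 -> fault, evict 1, frames {6,7,0,5}
At position 7, page 1 is evicted.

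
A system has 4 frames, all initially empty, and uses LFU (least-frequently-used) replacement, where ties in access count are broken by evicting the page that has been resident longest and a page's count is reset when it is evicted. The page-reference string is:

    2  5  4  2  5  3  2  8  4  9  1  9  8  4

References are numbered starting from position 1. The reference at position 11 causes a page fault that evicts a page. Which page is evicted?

pos 1: 2: fault, frames (2)
pos 2: 5: fault, frames (2 5)
pos 3: 4: fault, frames (2 5 4)
pos 4: 2: hit
pos 5: 5: hit
pos 6: 3: fault, frames (2 5 4 3)
pos 7: 2: hit
pos 8: 8: fault, evict 4, frames (2 5 3 8)
pos 9: 4: fault, evict 3, frames (2 5 8 4)
pos 10: 9: fault, evict 8, frames (2 5 4 9)
pos 11: 1: fault, evict 4, frames (2 5 9 1)
At position 11, page 4 is evicted.

4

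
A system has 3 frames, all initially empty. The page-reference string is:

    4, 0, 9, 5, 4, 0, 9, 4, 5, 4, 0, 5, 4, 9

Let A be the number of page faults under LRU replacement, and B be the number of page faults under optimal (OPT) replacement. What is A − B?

Under LRU: F F F F F F F . F . F . . F → 10 faults.
Under OPT: F F F F . . F . . . F . . F → 7 faults.
A − B = 10 − 7 = 3.

3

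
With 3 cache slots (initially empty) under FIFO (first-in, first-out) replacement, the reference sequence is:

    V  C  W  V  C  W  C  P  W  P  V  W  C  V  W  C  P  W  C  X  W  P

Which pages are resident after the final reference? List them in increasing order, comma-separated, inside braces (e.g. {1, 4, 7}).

V -> fault, frames [V]
C -> fault, frames [V, C]
W -> fault, frames [V, C, W]
V -> hit
C -> hit
W -> hit
C -> hit
P -> fault, evict V, frames [C, W, P]
W -> hit
P -> hit
V -> fault, evict C, frames [W, P, V]
W -> hit
C -> fault, evict W, frames [P, V, C]
V -> hit
W -> fault, evict P, frames [V, C, W]
C -> hit
P -> fault, evict V, frames [C, W, P]
W -> hit
C -> hit
X -> fault, evict C, frames [W, P, X]
W -> hit
P -> hit

{P, W, X}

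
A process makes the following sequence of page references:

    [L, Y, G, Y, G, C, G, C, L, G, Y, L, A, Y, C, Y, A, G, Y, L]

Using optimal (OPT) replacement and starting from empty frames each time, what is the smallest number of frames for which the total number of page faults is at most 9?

3

f=1: 20 faults
f=2: 11 faults
f=3: 8 faults
f=4: 6 faults
f=5: 5 faults
Smallest f with faults ≤ 9 is 3.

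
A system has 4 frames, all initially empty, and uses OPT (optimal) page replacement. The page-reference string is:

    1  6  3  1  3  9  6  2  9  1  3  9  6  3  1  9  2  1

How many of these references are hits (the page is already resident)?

11

1 → fault, frames [1]
6 → fault, frames [1, 6]
3 → fault, frames [1, 6, 3]
1 → hit
3 → hit
9 → fault, frames [1, 6, 3, 9]
6 → hit
2 → fault, evict 6, frames [1, 3, 9, 2]
9 → hit
1 → hit
3 → hit
9 → hit
6 → fault, evict 2, frames [1, 3, 9, 6]
3 → hit
1 → hit
9 → hit
2 → fault, evict 6, frames [1, 3, 9, 2]
1 → hit
Hits: 11.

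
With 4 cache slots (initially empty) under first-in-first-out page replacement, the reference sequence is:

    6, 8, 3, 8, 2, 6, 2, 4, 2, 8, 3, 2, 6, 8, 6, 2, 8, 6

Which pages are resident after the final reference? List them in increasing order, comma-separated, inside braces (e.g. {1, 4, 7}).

6 → miss, frames {6}
8 → miss, frames {6,8}
3 → miss, frames {6,8,3}
8 → hit
2 → miss, frames {6,8,3,2}
6 → hit
2 → hit
4 → miss, evict 6, frames {8,3,2,4}
2 → hit
8 → hit
3 → hit
2 → hit
6 → miss, evict 8, frames {3,2,4,6}
8 → miss, evict 3, frames {2,4,6,8}
6 → hit
2 → hit
8 → hit
6 → hit

{2, 4, 6, 8}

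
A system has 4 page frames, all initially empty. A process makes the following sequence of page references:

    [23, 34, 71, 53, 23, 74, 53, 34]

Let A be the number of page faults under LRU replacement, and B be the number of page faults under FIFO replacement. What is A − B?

Under LRU: F F F F . F . F → 6 faults.
Under FIFO: F F F F . F . . → 5 faults.
A − B = 6 − 5 = 1.

1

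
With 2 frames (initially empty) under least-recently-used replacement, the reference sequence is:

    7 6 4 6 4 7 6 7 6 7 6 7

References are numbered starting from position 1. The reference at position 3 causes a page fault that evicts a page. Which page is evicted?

7

pos 1: 7 -> miss, frames (7)
pos 2: 6 -> miss, frames (7 6)
pos 3: 4 -> miss, evict 7, frames (6 4)
At position 3, page 7 is evicted.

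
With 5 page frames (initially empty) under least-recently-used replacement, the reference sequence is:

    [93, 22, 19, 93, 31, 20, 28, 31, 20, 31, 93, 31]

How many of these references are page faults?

6

93: miss, frames {93}
22: miss, frames {93,22}
19: miss, frames {93,22,19}
93: hit
31: miss, frames {22,19,93,31}
20: miss, frames {22,19,93,31,20}
28: miss, evict 22, frames {19,93,31,20,28}
31: hit
20: hit
31: hit
93: hit
31: hit
Page faults: 6.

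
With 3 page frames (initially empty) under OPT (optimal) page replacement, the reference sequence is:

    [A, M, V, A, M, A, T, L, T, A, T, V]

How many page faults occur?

6

A: fault, frames {A}
M: fault, frames {A,M}
V: fault, frames {A,M,V}
A: hit
M: hit
A: hit
T: fault, evict M, frames {A,V,T}
L: fault, evict V, frames {A,T,L}
T: hit
A: hit
T: hit
V: fault, evict L, frames {A,T,V}
Page faults: 6.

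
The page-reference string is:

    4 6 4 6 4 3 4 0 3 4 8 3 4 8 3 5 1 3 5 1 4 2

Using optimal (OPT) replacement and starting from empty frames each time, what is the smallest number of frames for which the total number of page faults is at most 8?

f=1: 22 faults
f=2: 13 faults
f=3: 9 faults
f=4: 8 faults
f=5: 8 faults
f=6: 8 faults
f=7: 8 faults
f=8: 8 faults
Smallest f with faults ≤ 8 is 4.

4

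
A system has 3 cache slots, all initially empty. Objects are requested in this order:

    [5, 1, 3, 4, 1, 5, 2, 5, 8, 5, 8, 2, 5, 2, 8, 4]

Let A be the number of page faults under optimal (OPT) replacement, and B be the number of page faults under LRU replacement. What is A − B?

-1

Under OPT: F F F F . . F . F . . . . . . F → 7 faults.
Under LRU: F F F F . F F . F . . . . . . F → 8 faults.
A − B = 7 − 8 = -1.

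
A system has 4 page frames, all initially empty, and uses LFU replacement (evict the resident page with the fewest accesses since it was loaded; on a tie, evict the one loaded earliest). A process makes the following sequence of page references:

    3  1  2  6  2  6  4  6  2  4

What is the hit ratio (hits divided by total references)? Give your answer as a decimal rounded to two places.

3: fault, frames {3}
1: fault, frames {3,1}
2: fault, frames {3,1,2}
6: fault, frames {3,1,2,6}
2: hit
6: hit
4: fault, evict 3, frames {1,2,6,4}
6: hit
2: hit
4: hit
Hits: 5 of 10 references → 5/10 = 0.5000.

0.50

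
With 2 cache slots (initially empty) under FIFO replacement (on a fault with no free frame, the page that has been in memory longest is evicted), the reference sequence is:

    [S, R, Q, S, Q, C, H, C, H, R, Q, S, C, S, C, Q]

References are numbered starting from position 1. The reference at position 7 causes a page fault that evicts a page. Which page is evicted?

pos 1: S -> fault, frames [S]
pos 2: R -> fault, frames [S, R]
pos 3: Q -> fault, evict S, frames [R, Q]
pos 4: S -> fault, evict R, frames [Q, S]
pos 5: Q -> hit
pos 6: C -> fault, evict Q, frames [S, C]
pos 7: H -> fault, evict S, frames [C, H]
At position 7, page S is evicted.

S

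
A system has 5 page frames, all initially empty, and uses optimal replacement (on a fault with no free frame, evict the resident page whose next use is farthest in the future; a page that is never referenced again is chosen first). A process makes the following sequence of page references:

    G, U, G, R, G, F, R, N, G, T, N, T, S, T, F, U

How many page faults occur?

7

G → miss, frames (G)
U → miss, frames (G U)
G → hit
R → miss, frames (G U R)
G → hit
F → miss, frames (G U R F)
R → hit
N → miss, frames (G U R F N)
G → hit
T → miss, evict R, frames (G U F N T)
N → hit
T → hit
S → miss, evict N, frames (G U F T S)
T → hit
F → hit
U → hit
Page faults: 7.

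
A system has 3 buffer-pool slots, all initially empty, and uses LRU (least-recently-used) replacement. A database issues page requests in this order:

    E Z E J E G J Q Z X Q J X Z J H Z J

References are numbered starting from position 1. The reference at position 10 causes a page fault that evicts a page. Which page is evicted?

pos 1: E: miss, frames {E}
pos 2: Z: miss, frames {E,Z}
pos 3: E: hit
pos 4: J: miss, frames {Z,E,J}
pos 5: E: hit
pos 6: G: miss, evict Z, frames {J,E,G}
pos 7: J: hit
pos 8: Q: miss, evict E, frames {G,J,Q}
pos 9: Z: miss, evict G, frames {J,Q,Z}
pos 10: X: miss, evict J, frames {Q,Z,X}
At position 10, page J is evicted.

J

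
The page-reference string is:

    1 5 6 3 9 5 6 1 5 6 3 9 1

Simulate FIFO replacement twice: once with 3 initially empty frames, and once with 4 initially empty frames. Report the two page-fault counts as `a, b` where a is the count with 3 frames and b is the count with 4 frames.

10, 11

3 frames: F F F F F F F F . . F F . → 10 faults.
4 frames: F F F F F . . F F F F F F → 11 faults.
11 > 10: adding a frame increased faults — Belady's anomaly.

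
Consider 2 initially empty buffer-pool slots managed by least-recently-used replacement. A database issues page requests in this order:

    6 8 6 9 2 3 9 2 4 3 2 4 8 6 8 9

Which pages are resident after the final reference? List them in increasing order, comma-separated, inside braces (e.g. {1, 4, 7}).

6: miss, frames {6}
8: miss, frames {6,8}
6: hit
9: miss, evict 8, frames {6,9}
2: miss, evict 6, frames {9,2}
3: miss, evict 9, frames {2,3}
9: miss, evict 2, frames {3,9}
2: miss, evict 3, frames {9,2}
4: miss, evict 9, frames {2,4}
3: miss, evict 2, frames {4,3}
2: miss, evict 4, frames {3,2}
4: miss, evict 3, frames {2,4}
8: miss, evict 2, frames {4,8}
6: miss, evict 4, frames {8,6}
8: hit
9: miss, evict 6, frames {8,9}

{8, 9}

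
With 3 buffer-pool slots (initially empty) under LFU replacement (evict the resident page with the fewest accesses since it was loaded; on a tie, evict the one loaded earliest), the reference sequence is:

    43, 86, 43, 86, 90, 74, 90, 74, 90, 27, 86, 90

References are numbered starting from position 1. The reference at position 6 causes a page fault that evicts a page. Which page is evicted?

pos 1: 43: fault, frames {43}
pos 2: 86: fault, frames {43,86}
pos 3: 43: hit
pos 4: 86: hit
pos 5: 90: fault, frames {43,86,90}
pos 6: 74: fault, evict 90, frames {43,86,74}
At position 6, page 90 is evicted.

90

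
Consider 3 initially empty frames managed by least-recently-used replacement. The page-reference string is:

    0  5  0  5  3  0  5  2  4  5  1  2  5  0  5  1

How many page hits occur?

7

0 → fault, frames [0]
5 → fault, frames [0, 5]
0 → hit
5 → hit
3 → fault, frames [0, 5, 3]
0 → hit
5 → hit
2 → fault, evict 3, frames [0, 5, 2]
4 → fault, evict 0, frames [5, 2, 4]
5 → hit
1 → fault, evict 2, frames [4, 5, 1]
2 → fault, evict 4, frames [5, 1, 2]
5 → hit
0 → fault, evict 1, frames [2, 5, 0]
5 → hit
1 → fault, evict 2, frames [0, 5, 1]
Hits: 7.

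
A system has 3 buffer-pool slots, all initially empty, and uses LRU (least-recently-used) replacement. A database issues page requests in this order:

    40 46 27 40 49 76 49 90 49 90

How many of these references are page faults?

40 -> fault, frames {40}
46 -> fault, frames {40,46}
27 -> fault, frames {40,46,27}
40 -> hit
49 -> fault, evict 46, frames {27,40,49}
76 -> fault, evict 27, frames {40,49,76}
49 -> hit
90 -> fault, evict 40, frames {76,49,90}
49 -> hit
90 -> hit
Page faults: 6.

6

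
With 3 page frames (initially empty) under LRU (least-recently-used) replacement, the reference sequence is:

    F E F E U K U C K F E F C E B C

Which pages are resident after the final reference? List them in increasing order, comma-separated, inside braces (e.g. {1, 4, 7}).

F -> fault, frames [F]
E -> fault, frames [F, E]
F -> hit
E -> hit
U -> fault, frames [F, E, U]
K -> fault, evict F, frames [E, U, K]
U -> hit
C -> fault, evict E, frames [K, U, C]
K -> hit
F -> fault, evict U, frames [C, K, F]
E -> fault, evict C, frames [K, F, E]
F -> hit
C -> fault, evict K, frames [E, F, C]
E -> hit
B -> fault, evict F, frames [C, E, B]
C -> hit

{B, C, E}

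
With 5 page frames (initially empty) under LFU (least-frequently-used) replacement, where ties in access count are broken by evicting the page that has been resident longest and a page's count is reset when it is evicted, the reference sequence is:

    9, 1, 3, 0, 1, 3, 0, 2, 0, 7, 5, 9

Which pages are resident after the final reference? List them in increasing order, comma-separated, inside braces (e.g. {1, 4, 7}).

9 -> miss, frames (9)
1 -> miss, frames (9 1)
3 -> miss, frames (9 1 3)
0 -> miss, frames (9 1 3 0)
1 -> hit
3 -> hit
0 -> hit
2 -> miss, frames (9 1 3 0 2)
0 -> hit
7 -> miss, evict 9, frames (1 3 0 2 7)
5 -> miss, evict 2, frames (1 3 0 7 5)
9 -> miss, evict 7, frames (1 3 0 5 9)

{0, 1, 3, 5, 9}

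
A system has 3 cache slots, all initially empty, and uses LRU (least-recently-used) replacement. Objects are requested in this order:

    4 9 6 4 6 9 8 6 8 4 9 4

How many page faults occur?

6

4 → miss, frames {4}
9 → miss, frames {4,9}
6 → miss, frames {4,9,6}
4 → hit
6 → hit
9 → hit
8 → miss, evict 4, frames {6,9,8}
6 → hit
8 → hit
4 → miss, evict 9, frames {6,8,4}
9 → miss, evict 6, frames {8,4,9}
4 → hit
Page faults: 6.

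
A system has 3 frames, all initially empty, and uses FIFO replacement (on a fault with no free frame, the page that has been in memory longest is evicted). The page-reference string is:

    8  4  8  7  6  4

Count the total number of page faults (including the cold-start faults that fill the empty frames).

8 -> miss, frames {8}
4 -> miss, frames {8,4}
8 -> hit
7 -> miss, frames {8,4,7}
6 -> miss, evict 8, frames {4,7,6}
4 -> hit
Page faults: 4.

4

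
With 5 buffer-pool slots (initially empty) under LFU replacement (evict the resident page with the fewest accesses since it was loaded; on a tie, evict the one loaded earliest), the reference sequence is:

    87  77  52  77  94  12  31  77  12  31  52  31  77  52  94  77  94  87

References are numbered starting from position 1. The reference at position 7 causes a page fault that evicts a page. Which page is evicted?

pos 1: 87 → fault, frames [87]
pos 2: 77 → fault, frames [87, 77]
pos 3: 52 → fault, frames [87, 77, 52]
pos 4: 77 → hit
pos 5: 94 → fault, frames [87, 77, 52, 94]
pos 6: 12 → fault, frames [87, 77, 52, 94, 12]
pos 7: 31 → fault, evict 87, frames [77, 52, 94, 12, 31]
At position 7, page 87 is evicted.

87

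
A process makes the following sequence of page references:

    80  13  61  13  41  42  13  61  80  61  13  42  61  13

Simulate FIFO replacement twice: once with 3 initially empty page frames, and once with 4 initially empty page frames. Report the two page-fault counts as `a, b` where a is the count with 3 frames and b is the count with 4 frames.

3 frames: F F F . F F F F F . . F . F → 10 faults.
4 frames: F F F . F F . . F . F . F . → 8 faults.
8 < 10: adding a frame reduced faults, as is typical.

10, 8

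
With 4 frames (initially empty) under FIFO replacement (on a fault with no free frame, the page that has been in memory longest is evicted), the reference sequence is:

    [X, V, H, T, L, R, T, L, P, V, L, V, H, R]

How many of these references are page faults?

X -> fault, frames {X}
V -> fault, frames {X,V}
H -> fault, frames {X,V,H}
T -> fault, frames {X,V,H,T}
L -> fault, evict X, frames {V,H,T,L}
R -> fault, evict V, frames {H,T,L,R}
T -> hit
L -> hit
P -> fault, evict H, frames {T,L,R,P}
V -> fault, evict T, frames {L,R,P,V}
L -> hit
V -> hit
H -> fault, evict L, frames {R,P,V,H}
R -> hit
Page faults: 9.

9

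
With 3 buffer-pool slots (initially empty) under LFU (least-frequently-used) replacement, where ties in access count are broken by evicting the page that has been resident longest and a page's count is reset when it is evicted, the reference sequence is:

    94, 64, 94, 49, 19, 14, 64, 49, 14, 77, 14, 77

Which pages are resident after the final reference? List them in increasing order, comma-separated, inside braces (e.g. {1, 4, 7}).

{14, 77, 94}

94: fault, frames [94]
64: fault, frames [94, 64]
94: hit
49: fault, frames [94, 64, 49]
19: fault, evict 64, frames [94, 49, 19]
14: fault, evict 49, frames [94, 19, 14]
64: fault, evict 19, frames [94, 14, 64]
49: fault, evict 14, frames [94, 64, 49]
14: fault, evict 64, frames [94, 49, 14]
77: fault, evict 49, frames [94, 14, 77]
14: hit
77: hit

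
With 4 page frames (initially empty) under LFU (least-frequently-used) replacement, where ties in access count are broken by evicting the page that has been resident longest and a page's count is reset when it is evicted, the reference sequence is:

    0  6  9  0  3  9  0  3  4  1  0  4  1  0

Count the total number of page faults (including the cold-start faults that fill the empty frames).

0 -> fault, frames (0)
6 -> fault, frames (0 6)
9 -> fault, frames (0 6 9)
0 -> hit
3 -> fault, frames (0 6 9 3)
9 -> hit
0 -> hit
3 -> hit
4 -> fault, evict 6, frames (0 9 3 4)
1 -> fault, evict 4, frames (0 9 3 1)
0 -> hit
4 -> fault, evict 1, frames (0 9 3 4)
1 -> fault, evict 4, frames (0 9 3 1)
0 -> hit
Page faults: 8.

8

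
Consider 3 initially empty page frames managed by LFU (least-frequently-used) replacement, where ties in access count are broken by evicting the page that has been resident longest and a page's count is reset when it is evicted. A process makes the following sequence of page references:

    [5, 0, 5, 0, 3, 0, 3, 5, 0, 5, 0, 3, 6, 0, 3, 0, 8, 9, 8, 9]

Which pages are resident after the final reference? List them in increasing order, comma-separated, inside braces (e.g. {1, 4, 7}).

5 → fault, frames {5}
0 → fault, frames {5,0}
5 → hit
0 → hit
3 → fault, frames {5,0,3}
0 → hit
3 → hit
5 → hit
0 → hit
5 → hit
0 → hit
3 → hit
6 → fault, evict 3, frames {5,0,6}
0 → hit
3 → fault, evict 6, frames {5,0,3}
0 → hit
8 → fault, evict 3, frames {5,0,8}
9 → fault, evict 8, frames {5,0,9}
8 → fault, evict 9, frames {5,0,8}
9 → fault, evict 8, frames {5,0,9}

{0, 5, 9}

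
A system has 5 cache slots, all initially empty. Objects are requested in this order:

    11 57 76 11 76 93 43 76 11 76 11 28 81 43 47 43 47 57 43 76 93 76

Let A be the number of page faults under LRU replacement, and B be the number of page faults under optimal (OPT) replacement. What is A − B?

Under LRU: F F F . . F F . . . . F F . F . . F . F F . → 11 faults.
Under OPT: F F F . . F F . . . . F F . F . . . . . . . → 8 faults.
A − B = 11 − 8 = 3.

3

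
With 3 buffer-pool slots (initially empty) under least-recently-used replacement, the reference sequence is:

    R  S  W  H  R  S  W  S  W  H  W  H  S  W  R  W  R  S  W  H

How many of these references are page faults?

R -> miss, frames (R)
S -> miss, frames (R S)
W -> miss, frames (R S W)
H -> miss, evict R, frames (S W H)
R -> miss, evict S, frames (W H R)
S -> miss, evict W, frames (H R S)
W -> miss, evict H, frames (R S W)
S -> hit
W -> hit
H -> miss, evict R, frames (S W H)
W -> hit
H -> hit
S -> hit
W -> hit
R -> miss, evict H, frames (S W R)
W -> hit
R -> hit
S -> hit
W -> hit
H -> miss, evict R, frames (S W H)
Page faults: 10.

10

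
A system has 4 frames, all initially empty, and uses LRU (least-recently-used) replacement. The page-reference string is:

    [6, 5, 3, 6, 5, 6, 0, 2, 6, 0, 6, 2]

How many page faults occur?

5

6: fault, frames (6)
5: fault, frames (6 5)
3: fault, frames (6 5 3)
6: hit
5: hit
6: hit
0: fault, frames (3 5 6 0)
2: fault, evict 3, frames (5 6 0 2)
6: hit
0: hit
6: hit
2: hit
Page faults: 5.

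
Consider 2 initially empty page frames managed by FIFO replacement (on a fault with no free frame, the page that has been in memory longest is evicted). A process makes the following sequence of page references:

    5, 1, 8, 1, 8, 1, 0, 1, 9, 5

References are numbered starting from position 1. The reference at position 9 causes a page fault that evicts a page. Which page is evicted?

pos 1: 5 -> miss, frames (5)
pos 2: 1 -> miss, frames (5 1)
pos 3: 8 -> miss, evict 5, frames (1 8)
pos 4: 1 -> hit
pos 5: 8 -> hit
pos 6: 1 -> hit
pos 7: 0 -> miss, evict 1, frames (8 0)
pos 8: 1 -> miss, evict 8, frames (0 1)
pos 9: 9 -> miss, evict 0, frames (1 9)
At position 9, page 0 is evicted.

0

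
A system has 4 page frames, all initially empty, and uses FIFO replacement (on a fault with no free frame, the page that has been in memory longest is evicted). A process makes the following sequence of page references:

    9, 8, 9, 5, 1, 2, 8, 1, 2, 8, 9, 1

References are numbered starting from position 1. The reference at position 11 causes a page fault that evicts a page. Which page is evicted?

8

pos 1: 9 → miss, frames {9}
pos 2: 8 → miss, frames {9,8}
pos 3: 9 → hit
pos 4: 5 → miss, frames {9,8,5}
pos 5: 1 → miss, frames {9,8,5,1}
pos 6: 2 → miss, evict 9, frames {8,5,1,2}
pos 7: 8 → hit
pos 8: 1 → hit
pos 9: 2 → hit
pos 10: 8 → hit
pos 11: 9 → miss, evict 8, frames {5,1,2,9}
At position 11, page 8 is evicted.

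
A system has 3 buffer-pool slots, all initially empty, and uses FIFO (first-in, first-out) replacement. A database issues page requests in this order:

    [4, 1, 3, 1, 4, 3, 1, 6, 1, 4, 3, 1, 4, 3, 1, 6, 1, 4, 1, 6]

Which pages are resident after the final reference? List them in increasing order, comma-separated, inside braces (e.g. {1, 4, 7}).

4 → fault, frames [4]
1 → fault, frames [4, 1]
3 → fault, frames [4, 1, 3]
1 → hit
4 → hit
3 → hit
1 → hit
6 → fault, evict 4, frames [1, 3, 6]
1 → hit
4 → fault, evict 1, frames [3, 6, 4]
3 → hit
1 → fault, evict 3, frames [6, 4, 1]
4 → hit
3 → fault, evict 6, frames [4, 1, 3]
1 → hit
6 → fault, evict 4, frames [1, 3, 6]
1 → hit
4 → fault, evict 1, frames [3, 6, 4]
1 → fault, evict 3, frames [6, 4, 1]
6 → hit

{1, 4, 6}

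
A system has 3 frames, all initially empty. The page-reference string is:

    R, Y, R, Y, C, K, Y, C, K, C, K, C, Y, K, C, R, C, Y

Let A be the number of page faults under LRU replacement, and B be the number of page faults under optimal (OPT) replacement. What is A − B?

1

Under LRU: F F . . F F . . . . . . . . . F . F → 6 faults.
Under OPT: F F . . F F . . . . . . . . . F . . → 5 faults.
A − B = 6 − 5 = 1.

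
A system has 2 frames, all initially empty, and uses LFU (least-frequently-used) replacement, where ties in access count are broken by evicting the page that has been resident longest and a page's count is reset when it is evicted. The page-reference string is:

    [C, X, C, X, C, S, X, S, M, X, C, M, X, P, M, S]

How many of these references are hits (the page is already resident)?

4

C → fault, frames [C]
X → fault, frames [C, X]
C → hit
X → hit
C → hit
S → fault, evict X, frames [C, S]
X → fault, evict S, frames [C, X]
S → fault, evict X, frames [C, S]
M → fault, evict S, frames [C, M]
X → fault, evict M, frames [C, X]
C → hit
M → fault, evict X, frames [C, M]
X → fault, evict M, frames [C, X]
P → fault, evict X, frames [C, P]
M → fault, evict P, frames [C, M]
S → fault, evict M, frames [C, S]
Hits: 4.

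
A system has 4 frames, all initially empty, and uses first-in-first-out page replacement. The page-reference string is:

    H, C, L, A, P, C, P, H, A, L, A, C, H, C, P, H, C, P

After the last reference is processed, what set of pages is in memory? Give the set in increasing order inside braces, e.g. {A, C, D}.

{A, C, H, P}

H → miss, frames {H}
C → miss, frames {H,C}
L → miss, frames {H,C,L}
A → miss, frames {H,C,L,A}
P → miss, evict H, frames {C,L,A,P}
C → hit
P → hit
H → miss, evict C, frames {L,A,P,H}
A → hit
L → hit
A → hit
C → miss, evict L, frames {A,P,H,C}
H → hit
C → hit
P → hit
H → hit
C → hit
P → hit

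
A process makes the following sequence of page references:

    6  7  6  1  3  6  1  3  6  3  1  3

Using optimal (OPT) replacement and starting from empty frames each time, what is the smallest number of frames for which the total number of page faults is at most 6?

3

f=1: 12 faults
f=2: 7 faults
f=3: 4 faults
f=4: 4 faults
Smallest f with faults ≤ 6 is 3.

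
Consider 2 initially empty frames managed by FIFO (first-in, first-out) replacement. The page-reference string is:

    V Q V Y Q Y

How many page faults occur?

V -> fault, frames {V}
Q -> fault, frames {V,Q}
V -> hit
Y -> fault, evict V, frames {Q,Y}
Q -> hit
Y -> hit
Page faults: 3.

3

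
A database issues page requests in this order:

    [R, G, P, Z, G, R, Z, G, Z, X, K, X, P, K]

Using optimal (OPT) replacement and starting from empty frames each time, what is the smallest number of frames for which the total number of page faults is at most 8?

f=1: 14 faults
f=2: 9 faults
f=3: 7 faults
f=4: 6 faults
f=5: 6 faults
f=6: 6 faults
Smallest f with faults ≤ 8 is 3.

3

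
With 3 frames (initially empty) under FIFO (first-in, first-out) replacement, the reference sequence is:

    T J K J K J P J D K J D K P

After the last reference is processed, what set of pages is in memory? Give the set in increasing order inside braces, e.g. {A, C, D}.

T: miss, frames [T]
J: miss, frames [T, J]
K: miss, frames [T, J, K]
J: hit
K: hit
J: hit
P: miss, evict T, frames [J, K, P]
J: hit
D: miss, evict J, frames [K, P, D]
K: hit
J: miss, evict K, frames [P, D, J]
D: hit
K: miss, evict P, frames [D, J, K]
P: miss, evict D, frames [J, K, P]

{J, K, P}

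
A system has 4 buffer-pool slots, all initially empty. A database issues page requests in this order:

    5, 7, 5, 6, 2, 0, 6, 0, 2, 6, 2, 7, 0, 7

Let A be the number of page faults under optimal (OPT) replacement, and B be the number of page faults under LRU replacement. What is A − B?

-1

Under OPT: F F . F F F . . . . . . . . → 5 faults.
Under LRU: F F . F F F . . . . . F . . → 6 faults.
A − B = 5 − 6 = -1.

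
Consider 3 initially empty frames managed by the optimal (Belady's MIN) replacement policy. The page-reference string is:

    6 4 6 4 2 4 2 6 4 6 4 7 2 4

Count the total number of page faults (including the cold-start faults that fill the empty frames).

6 → miss, frames (6)
4 → miss, frames (6 4)
6 → hit
4 → hit
2 → miss, frames (6 4 2)
4 → hit
2 → hit
6 → hit
4 → hit
6 → hit
4 → hit
7 → miss, evict 6, frames (4 2 7)
2 → hit
4 → hit
Page faults: 4.

4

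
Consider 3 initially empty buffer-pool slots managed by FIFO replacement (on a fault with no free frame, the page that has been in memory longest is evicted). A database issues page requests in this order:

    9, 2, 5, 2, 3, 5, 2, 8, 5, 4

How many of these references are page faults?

6

9 -> fault, frames [9]
2 -> fault, frames [9, 2]
5 -> fault, frames [9, 2, 5]
2 -> hit
3 -> fault, evict 9, frames [2, 5, 3]
5 -> hit
2 -> hit
8 -> fault, evict 2, frames [5, 3, 8]
5 -> hit
4 -> fault, evict 5, frames [3, 8, 4]
Page faults: 6.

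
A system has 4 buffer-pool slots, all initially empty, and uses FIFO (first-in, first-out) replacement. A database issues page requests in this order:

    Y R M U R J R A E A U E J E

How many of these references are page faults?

7

Y: fault, frames [Y]
R: fault, frames [Y, R]
M: fault, frames [Y, R, M]
U: fault, frames [Y, R, M, U]
R: hit
J: fault, evict Y, frames [R, M, U, J]
R: hit
A: fault, evict R, frames [M, U, J, A]
E: fault, evict M, frames [U, J, A, E]
A: hit
U: hit
E: hit
J: hit
E: hit
Page faults: 7.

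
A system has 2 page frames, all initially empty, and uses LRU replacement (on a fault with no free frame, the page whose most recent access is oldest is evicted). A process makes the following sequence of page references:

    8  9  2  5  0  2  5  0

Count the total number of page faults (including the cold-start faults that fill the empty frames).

8: miss, frames (8)
9: miss, frames (8 9)
2: miss, evict 8, frames (9 2)
5: miss, evict 9, frames (2 5)
0: miss, evict 2, frames (5 0)
2: miss, evict 5, frames (0 2)
5: miss, evict 0, frames (2 5)
0: miss, evict 2, frames (5 0)
Page faults: 8.

8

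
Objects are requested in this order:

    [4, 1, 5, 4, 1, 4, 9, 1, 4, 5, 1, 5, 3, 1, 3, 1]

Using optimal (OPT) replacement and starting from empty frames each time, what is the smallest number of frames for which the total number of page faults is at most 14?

2

f=1: 16 faults
f=2: 8 faults
f=3: 6 faults
f=4: 5 faults
f=5: 5 faults
Smallest f with faults ≤ 14 is 2.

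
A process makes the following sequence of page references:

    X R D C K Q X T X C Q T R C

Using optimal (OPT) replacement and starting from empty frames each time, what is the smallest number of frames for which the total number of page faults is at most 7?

5

f=1: 14 faults
f=2: 11 faults
f=3: 9 faults
f=4: 8 faults
f=5: 7 faults
f=6: 7 faults
f=7: 7 faults
Smallest f with faults ≤ 7 is 5.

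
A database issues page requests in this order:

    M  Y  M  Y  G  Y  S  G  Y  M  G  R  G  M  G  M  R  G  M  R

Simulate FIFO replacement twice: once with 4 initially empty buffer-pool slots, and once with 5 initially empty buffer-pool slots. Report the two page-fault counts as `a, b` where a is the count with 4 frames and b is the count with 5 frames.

4 frames: F F . . F . F . . . . F . F . . . . . . → 6 faults.
5 frames: F F . . F . F . . . . F . . . . . . . . → 5 faults.
5 < 6: adding a frame reduced faults, as is typical.

6, 5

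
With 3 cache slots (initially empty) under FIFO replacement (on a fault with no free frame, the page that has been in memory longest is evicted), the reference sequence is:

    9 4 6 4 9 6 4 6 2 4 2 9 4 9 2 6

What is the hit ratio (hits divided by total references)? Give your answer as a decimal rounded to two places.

0.56

9 -> fault, frames (9)
4 -> fault, frames (9 4)
6 -> fault, frames (9 4 6)
4 -> hit
9 -> hit
6 -> hit
4 -> hit
6 -> hit
2 -> fault, evict 9, frames (4 6 2)
4 -> hit
2 -> hit
9 -> fault, evict 4, frames (6 2 9)
4 -> fault, evict 6, frames (2 9 4)
9 -> hit
2 -> hit
6 -> fault, evict 2, frames (9 4 6)
Hits: 9 of 16 references → 9/16 = 0.5625.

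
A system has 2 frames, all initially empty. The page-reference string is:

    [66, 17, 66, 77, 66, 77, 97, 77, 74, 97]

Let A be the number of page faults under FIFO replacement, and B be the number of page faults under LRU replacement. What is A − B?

Under FIFO: F F . F F . F F F F → 8 faults.
Under LRU: F F . F . . F . F F → 6 faults.
A − B = 8 − 6 = 2.

2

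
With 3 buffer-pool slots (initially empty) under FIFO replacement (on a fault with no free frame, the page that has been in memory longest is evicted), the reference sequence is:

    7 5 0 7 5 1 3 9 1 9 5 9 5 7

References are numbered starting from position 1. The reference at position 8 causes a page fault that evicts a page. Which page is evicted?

pos 1: 7: miss, frames (7)
pos 2: 5: miss, frames (7 5)
pos 3: 0: miss, frames (7 5 0)
pos 4: 7: hit
pos 5: 5: hit
pos 6: 1: miss, evict 7, frames (5 0 1)
pos 7: 3: miss, evict 5, frames (0 1 3)
pos 8: 9: miss, evict 0, frames (1 3 9)
At position 8, page 0 is evicted.

0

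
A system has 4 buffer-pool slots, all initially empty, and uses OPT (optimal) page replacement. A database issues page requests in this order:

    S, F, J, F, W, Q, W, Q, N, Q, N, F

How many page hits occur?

6

S: miss, frames (S)
F: miss, frames (S F)
J: miss, frames (S F J)
F: hit
W: miss, frames (S F J W)
Q: miss, evict J, frames (S F W Q)
W: hit
Q: hit
N: miss, evict W, frames (S F Q N)
Q: hit
N: hit
F: hit
Hits: 6.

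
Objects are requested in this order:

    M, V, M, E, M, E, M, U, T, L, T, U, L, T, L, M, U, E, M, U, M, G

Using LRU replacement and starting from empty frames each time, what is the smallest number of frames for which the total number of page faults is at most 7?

f=1: 22 faults
f=2: 15 faults
f=3: 10 faults
f=4: 8 faults
f=5: 7 faults
f=6: 7 faults
f=7: 7 faults
Smallest f with faults ≤ 7 is 5.

5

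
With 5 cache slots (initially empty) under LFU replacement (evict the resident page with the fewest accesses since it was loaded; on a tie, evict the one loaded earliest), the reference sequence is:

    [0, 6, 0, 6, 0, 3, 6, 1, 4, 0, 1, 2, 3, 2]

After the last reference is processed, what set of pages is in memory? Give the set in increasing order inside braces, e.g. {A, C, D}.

0 -> fault, frames (0)
6 -> fault, frames (0 6)
0 -> hit
6 -> hit
0 -> hit
3 -> fault, frames (0 6 3)
6 -> hit
1 -> fault, frames (0 6 3 1)
4 -> fault, frames (0 6 3 1 4)
0 -> hit
1 -> hit
2 -> fault, evict 3, frames (0 6 1 4 2)
3 -> fault, evict 4, frames (0 6 1 2 3)
2 -> hit

{0, 1, 2, 3, 6}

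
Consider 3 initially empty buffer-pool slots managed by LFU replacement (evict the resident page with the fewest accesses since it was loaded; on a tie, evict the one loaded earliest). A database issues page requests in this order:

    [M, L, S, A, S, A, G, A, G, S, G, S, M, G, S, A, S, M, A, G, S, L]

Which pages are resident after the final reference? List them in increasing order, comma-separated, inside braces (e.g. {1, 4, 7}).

{G, L, S}

M: miss, frames {M}
L: miss, frames {M,L}
S: miss, frames {M,L,S}
A: miss, evict M, frames {L,S,A}
S: hit
A: hit
G: miss, evict L, frames {S,A,G}
A: hit
G: hit
S: hit
G: hit
S: hit
M: miss, evict A, frames {S,G,M}
G: hit
S: hit
A: miss, evict M, frames {S,G,A}
S: hit
M: miss, evict A, frames {S,G,M}
A: miss, evict M, frames {S,G,A}
G: hit
S: hit
L: miss, evict A, frames {S,G,L}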